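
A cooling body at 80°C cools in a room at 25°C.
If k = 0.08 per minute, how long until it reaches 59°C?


From T(t) = T_a + (T₀ - T_a)e^(-kt), set T(t) = 59:
(59 - 25) / (80 - 25) = e^(-0.08t), so t = -ln(0.618)/0.08 ≈ 6.0 minutes.


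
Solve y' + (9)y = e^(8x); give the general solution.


P(x) = 9 ⇒ μ = e^(9x).
(μ y)' = e^(17x) ⇒ μ y = e^(17x)/17 + C.
Divide by μ: y = (1/17)e^(8x) + Ce^(-9x).


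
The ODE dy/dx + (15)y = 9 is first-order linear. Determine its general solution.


P(x) = 15, Q(x) = 9; integrating factor μ = e^(15x).
(μ y)' = 9e^(15x) ⇒ μ y = (3/5)e^(15x) + C.
Divide by μ: y = 3/5 + Ce^(-15x).


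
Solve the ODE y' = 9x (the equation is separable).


Integrate both sides with respect to x: y = ∫ 9x dx = (9/2)x^2 + C.


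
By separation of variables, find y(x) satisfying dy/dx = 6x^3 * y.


Separate variables: dy/y = 6x^3 dx.
Integrate: ln|y| = (3/2)x^4 + C₀.
Exponentiate: y = Ce^((3/2)x^4).


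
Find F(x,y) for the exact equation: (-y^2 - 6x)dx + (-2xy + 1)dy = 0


Check exactness: ∂M/∂y = -2y and ∂N/∂x = -2y; equal, so the equation is exact.
Integrate M with respect to x (treating y as constant): ∫M dx = -xy^2 - 3x^2 + h(y).
Differentiate w.r.t. y and set equal to N: the x-dependent terms already match, leaving h'(y) = 1. Integrate: h(y) = y.
So F(x,y) = -xy^2 + y - 3x^2.
General solution: -xy^2 + y - 3x^2 = C.


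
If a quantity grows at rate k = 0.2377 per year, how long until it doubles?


Exponential growth: P(t) = P₀ e^(0.2377t). Set P(t)/P₀ = 2: e^(0.2377t) = 2.
Solve: t = ln(2)/0.2377 ≈ 2.92 years.


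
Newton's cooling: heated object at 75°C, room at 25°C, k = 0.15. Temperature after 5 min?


Newton's law: dT/dt = -k(T - T_a) has solution T(t) = T_a + (T₀ - T_a)e^(-kt).
Plug in T_a = 25, T₀ = 75, k = 0.15, t = 5: T(5) = 25 + (50)e^(-0.75) ≈ 48.6°C.


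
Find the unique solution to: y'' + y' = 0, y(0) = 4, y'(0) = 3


Characteristic roots of r² + r = 0 are 0, -1.
General solution y = c₁ + c₂ e^(-x).
Apply y(0) = 4: c₁ + c₂ = 4. Apply y'(0) = 3: 0 c₁ - 1 c₂ = 3.
Solve: c₁ = 7, c₂ = -3.
Particular solution: y = 7 - 3e^(-x).


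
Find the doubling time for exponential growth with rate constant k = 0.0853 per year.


Exponential growth: P(t) = P₀ e^(0.0853t). Set P(t)/P₀ = 2: e^(0.0853t) = 2.
Solve: t = ln(2)/0.0853 ≈ 8.13 years.


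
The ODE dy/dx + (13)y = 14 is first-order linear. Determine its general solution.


P(x) = 13, Q(x) = 14; integrating factor μ = e^(13x).
(μ y)' = 14e^(13x) ⇒ μ y = (14/13)e^(13x) + C.
Divide by μ: y = 14/13 + Ce^(-13x).


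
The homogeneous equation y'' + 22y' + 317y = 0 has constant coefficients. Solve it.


Characteristic equation: r² + 22r + 317 = 0.
Discriminant is negative; roots r = -11 ± 14i (complex conjugate pair).
General solution uses e^(α x)(C₁ cos(β x) + C₂ sin(β x)): y = e^(-11x)(C₁cos(14x) + C₂sin(14x)).


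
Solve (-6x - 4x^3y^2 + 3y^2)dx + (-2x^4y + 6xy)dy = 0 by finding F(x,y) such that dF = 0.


Check exactness: ∂M/∂y = -8x^3y + 6y and ∂N/∂x = -8x^3y + 6y; equal, so the equation is exact.
Integrate M with respect to x (treating y as constant): ∫M dx = -3x^2 - x^4y^2 + 3xy^2 + h(y).
Differentiate w.r.t. y and set equal to N: all terms match, so h'(y) = 0 and h is a constant absorbed into C.
General solution: -3x^2 - x^4y^2 + 3xy^2 = C.


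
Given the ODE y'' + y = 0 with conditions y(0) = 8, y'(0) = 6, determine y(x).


Characteristic roots of r² + 1 = 0 are ±1i, so y = C₁cos(x) + C₂sin(x).
Apply y(0) = 8: C₁ = 8. Differentiate and apply y'(0) = 6: 1·C₂ = 6, so C₂ = 6.
Particular solution: y = 8cos(x) + 6sin(x).


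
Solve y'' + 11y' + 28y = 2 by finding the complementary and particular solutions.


Characteristic roots of r² + 11r + 28 = 0 are -7, -4.
y_h = C₁e^(-7x) + C₂e^(-4x).
Constant forcing; try y_p = A. Then 28A = 2 ⇒ A = 1/14.
General solution: y = C₁e^(-7x) + C₂e^(-4x) + 1/14.


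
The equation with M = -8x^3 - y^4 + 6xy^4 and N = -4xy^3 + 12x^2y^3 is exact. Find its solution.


Check exactness: ∂M/∂y = -4y^3 + 24xy^3 and ∂N/∂x = -4y^3 + 24xy^3; equal, so the equation is exact.
Integrate M with respect to x (treating y as constant): ∫M dx = -2x^4 - xy^4 + 3x^2y^4 + h(y).
Differentiate w.r.t. y and set equal to N: all terms match, so h'(y) = 0 and h is a constant absorbed into C.
General solution: -2x^4 - xy^4 + 3x^2y^4 = C.


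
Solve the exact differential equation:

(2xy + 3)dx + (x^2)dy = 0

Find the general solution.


Check exactness: ∂M/∂y = 2x and ∂N/∂x = 2x; equal, so the equation is exact.
Integrate M with respect to x (treating y as constant): ∫M dx = x^2y + 3x + h(y).
Differentiate w.r.t. y and set equal to N: all terms match, so h'(y) = 0 and h is a constant absorbed into C.
General solution: x^2y + 3x = C.


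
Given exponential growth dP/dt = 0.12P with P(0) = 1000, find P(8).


The ODE dP/dt = 0.12P has solution P(t) = P(0)e^(0.12t).
Substitute P(0) = 1000 and t = 8: P(8) = 1000 e^(0.96) ≈ 2612.


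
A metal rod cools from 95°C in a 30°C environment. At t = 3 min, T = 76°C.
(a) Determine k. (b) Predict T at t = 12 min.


Newton's law: T(t) = T_a + (T₀ - T_a)e^(-kt).
(a) Use T(3) = 76: (76 - 30)/(95 - 30) = e^(-k·3), so k = -ln(0.708)/3 ≈ 0.1152.
(b) Apply k to t = 12: T(12) = 30 + (65)e^(-1.383) ≈ 46.3°C.


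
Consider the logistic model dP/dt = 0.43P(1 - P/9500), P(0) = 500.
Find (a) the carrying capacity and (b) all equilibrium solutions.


Logistic ODE dP/dt = 0.43P(1 - P/9500) has equilibria where dP/dt = 0, i.e. P = 0 or P = 9500.
The coefficient (1 - P/K) = 0 when P = K, identifying K = 9500 as the carrying capacity.
(a) K = 9500; (b) equilibria P = 0 and P = 9500.


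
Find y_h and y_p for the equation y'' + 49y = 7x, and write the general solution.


Homogeneous: r² + 49 = 0 ⇒ r = ±7i, y_h = C₁cos(7x) + C₂sin(7x).
Polynomial forcing; try y_p = Ax + B. Then y_p'' + 49 y_p = 49(Ax + B) = 7x, so B = 0 and A = 1/7.
General solution: y = C₁cos(7x) + C₂sin(7x) + (1/7)x.


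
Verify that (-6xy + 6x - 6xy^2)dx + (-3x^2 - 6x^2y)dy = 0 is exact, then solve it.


Check exactness: ∂M/∂y = -6x - 12xy and ∂N/∂x = -6x - 12xy; equal, so the equation is exact.
Integrate M with respect to x (treating y as constant): ∫M dx = -3x^2y + 3x^2 - 3x^2y^2 + h(y).
Differentiate w.r.t. y and set equal to N: all terms match, so h'(y) = 0 and h is a constant absorbed into C.
General solution: -3x^2y + 3x^2 - 3x^2y^2 = C.


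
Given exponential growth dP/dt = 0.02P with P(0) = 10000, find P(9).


The ODE dP/dt = 0.02P has solution P(t) = P(0)e^(0.02t).
Substitute P(0) = 10000 and t = 9: P(9) = 10000 e^(0.18) ≈ 11972.


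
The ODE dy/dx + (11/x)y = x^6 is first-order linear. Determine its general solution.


P(x) = 11/x ⇒ μ = x^11.
(x^11 y)' = x^17 ⇒ x^11 y = x^18/(18) + C.
Solve for y: y = (1/18)x^7 + C/x^11.


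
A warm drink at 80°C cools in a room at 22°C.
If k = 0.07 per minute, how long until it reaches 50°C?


From T(t) = T_a + (T₀ - T_a)e^(-kt), set T(t) = 50:
(50 - 22) / (80 - 22) = e^(-0.07t), so t = -ln(0.483)/0.07 ≈ 10.4 minutes.


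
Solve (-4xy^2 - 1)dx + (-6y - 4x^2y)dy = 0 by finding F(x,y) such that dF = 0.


Check exactness: ∂M/∂y = -8xy and ∂N/∂x = -8xy; equal, so the equation is exact.
Integrate M with respect to x (treating y as constant): ∫M dx = -2x^2y^2 - x + h(y).
Differentiate w.r.t. y and set equal to N: the x-dependent terms already match, leaving h'(y) = -6y. Integrate: h(y) = -3y^2.
So F(x,y) = -3y^2 - 2x^2y^2 - x.
General solution: -3y^2 - 2x^2y^2 - x = C.


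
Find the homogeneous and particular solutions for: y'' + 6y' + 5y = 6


Characteristic roots of r² + 6r + 5 = 0 are -5, -1.
y_h = C₁e^(-5x) + C₂e^(-x).
Constant forcing; try y_p = A. Then 5A = 6 ⇒ A = 6/5.
General solution: y = C₁e^(-5x) + C₂e^(-x) + 6/5.


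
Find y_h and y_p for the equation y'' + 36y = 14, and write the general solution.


Homogeneous part: r² + 36 = 0 ⇒ r = ±6i, so y_h = C₁cos(6x) + C₂sin(6x).
Try constant y_p = A; plug in: 36A = 14 ⇒ A = 7/18.
General solution: y = C₁cos(6x) + C₂sin(6x) + 7/18.


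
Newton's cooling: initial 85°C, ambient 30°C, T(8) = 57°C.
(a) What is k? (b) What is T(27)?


Newton's law: T(t) = T_a + (T₀ - T_a)e^(-kt).
(a) Use T(8) = 57: (57 - 30)/(85 - 30) = e^(-k·8), so k = -ln(0.491)/8 ≈ 0.0889.
(b) Apply k to t = 27: T(27) = 30 + (55)e^(-2.401) ≈ 35.0°C.


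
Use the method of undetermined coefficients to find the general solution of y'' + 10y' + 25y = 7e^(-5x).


Characteristic polynomial (r + 5)² = 0; repeated root r = -5.
y_h = (C₁ + C₂x)e^(-5x). Forcing matches the repeated root (resonance), so try y_p = Ax² e^(-5x).
Substitute and solve for A: 2A = 7, so A = 7/2.
General solution: y = (C₁ + C₂x + (7/2)x²)e^(-5x).


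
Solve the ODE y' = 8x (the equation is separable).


Integrate both sides with respect to x: y = ∫ 8x dx = 4x^2 + C.


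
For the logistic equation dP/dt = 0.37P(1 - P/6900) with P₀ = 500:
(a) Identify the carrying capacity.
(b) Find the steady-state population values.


Logistic ODE dP/dt = 0.37P(1 - P/6900) has equilibria where dP/dt = 0, i.e. P = 0 or P = 6900.
The coefficient (1 - P/K) = 0 when P = K, identifying K = 6900 as the carrying capacity.
(a) K = 6900; (b) equilibria P = 0 and P = 6900.


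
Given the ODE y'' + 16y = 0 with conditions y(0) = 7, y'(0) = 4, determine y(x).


Characteristic roots of r² + 16 = 0 are ±4i, so y = C₁cos(4x) + C₂sin(4x).
Apply y(0) = 7: C₁ = 7. Differentiate and apply y'(0) = 4: 4·C₂ = 4, so C₂ = 1.
Particular solution: y = 7cos(4x) + sin(4x).


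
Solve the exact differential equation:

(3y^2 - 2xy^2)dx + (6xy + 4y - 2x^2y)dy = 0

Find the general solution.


Check exactness: ∂M/∂y = 6y - 4xy and ∂N/∂x = 6y - 4xy; equal, so the equation is exact.
Integrate M with respect to x (treating y as constant): ∫M dx = 3xy^2 - x^2y^2 + h(y).
Differentiate w.r.t. y and set equal to N: the x-dependent terms already match, leaving h'(y) = 4y. Integrate: h(y) = 2y^2.
So F(x,y) = 3xy^2 + 2y^2 - x^2y^2.
General solution: 3xy^2 + 2y^2 - x^2y^2 = C.


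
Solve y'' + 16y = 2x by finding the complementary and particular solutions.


Homogeneous: r² + 16 = 0 ⇒ r = ±4i, y_h = C₁cos(4x) + C₂sin(4x).
Polynomial forcing; try y_p = Ax + B. Then y_p'' + 16 y_p = 16(Ax + B) = 2x, so B = 0 and A = 1/8.
General solution: y = C₁cos(4x) + C₂sin(4x) + (1/8)x.


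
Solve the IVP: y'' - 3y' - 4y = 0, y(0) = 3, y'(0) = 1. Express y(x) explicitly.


Characteristic roots of r² - 3r - 4 = 0 are 4, -1.
General solution y = c₁ e^(4x) + c₂ e^(-x).
Apply y(0) = 3: c₁ + c₂ = 3. Apply y'(0) = 1: 4 c₁ - 1 c₂ = 1.
Solve: c₁ = 4/5, c₂ = 11/5.
Particular solution: y = (4/5)e^(4x) + (11/5)e^(-x).


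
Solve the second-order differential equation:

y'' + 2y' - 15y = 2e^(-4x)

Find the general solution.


Characteristic roots of r² + 2r - 15 = 0 are 3, -5.
y_h = C₁e^(3x) + C₂e^(-5x).
Forcing exponent -4 is not a characteristic root; try y_p = Ae^(-4x).
Substitute: A·(16 + (2)·-4 + (-15)) = A·-7 = 2, so A = -2/7.
General solution: y = C₁e^(3x) + C₂e^(-5x) - (2/7)e^(-4x).


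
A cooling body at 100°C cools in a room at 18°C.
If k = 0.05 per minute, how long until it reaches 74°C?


From T(t) = T_a + (T₀ - T_a)e^(-kt), set T(t) = 74:
(74 - 18) / (100 - 18) = e^(-0.05t), so t = -ln(0.683)/0.05 ≈ 7.6 minutes.


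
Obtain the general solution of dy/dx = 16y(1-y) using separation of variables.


Separate: dy/[y(1-y)] = 16 dx.
Partial fractions: 1/[y(1-y)] = 1/y + 1/(1-y).
Integrate: ln|y/(1-y)| = 16x + C₀.
Solve for y: y = 1/(1 + Ce^(-16x)).


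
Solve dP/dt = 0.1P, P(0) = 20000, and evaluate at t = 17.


The ODE dP/dt = 0.1P has solution P(t) = P(0)e^(0.1t).
Substitute P(0) = 20000 and t = 17: P(17) = 20000 e^(1.70) ≈ 109479.


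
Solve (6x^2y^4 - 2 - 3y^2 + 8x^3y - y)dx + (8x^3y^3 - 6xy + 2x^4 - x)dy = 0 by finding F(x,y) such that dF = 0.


Check exactness: ∂M/∂y = 24x^2y^3 - 6y + 8x^3 - 1 and ∂N/∂x = 24x^2y^3 - 6y + 8x^3 - 1; equal, so the equation is exact.
Integrate M with respect to x (treating y as constant): ∫M dx = 2x^3y^4 - 2x - 3xy^2 + 2x^4y - xy + h(y).
Differentiate w.r.t. y and set equal to N: all terms match, so h'(y) = 0 and h is a constant absorbed into C.
General solution: 2x^3y^4 - 2x - 3xy^2 + 2x^4y - xy = C.


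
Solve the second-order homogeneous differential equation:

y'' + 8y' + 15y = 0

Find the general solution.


Characteristic equation: r² + 8r + 15 = 0.
Factor: (r + 5)(r + 3) = 0 ⇒ r = -5, -3 (distinct real).
General solution: y = C₁e^(-5x) + C₂e^(-3x).


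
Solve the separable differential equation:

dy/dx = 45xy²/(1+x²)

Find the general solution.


Separate: dy/y² = 45x/(1+x²) dx.
Integrate LHS: ∫ dy/y² = -1/y.
Integrate RHS via u = 1+x²: (45/2)ln(1+x²) + C.
Result: -1/y = (45/2)ln(1+x²) + C.


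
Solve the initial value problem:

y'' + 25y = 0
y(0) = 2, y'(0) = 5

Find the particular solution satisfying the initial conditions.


Characteristic roots of r² + 25 = 0 are ±5i, so y = C₁cos(5x) + C₂sin(5x).
Apply y(0) = 2: C₁ = 2. Differentiate and apply y'(0) = 5: 5·C₂ = 5, so C₂ = 1.
Particular solution: y = 2cos(5x) + sin(5x).


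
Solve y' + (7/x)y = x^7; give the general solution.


P(x) = 7/x ⇒ μ = x^7.
(x^7 y)' = x^7·x^7 = x^14.
Integrate: x^7 y = x^15/(15) + C.
Solve for y: y = (1/15)x^8 + C/x^7.


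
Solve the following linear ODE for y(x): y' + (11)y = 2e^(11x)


P(x) = 11 ⇒ μ = e^(11x).
(μ y)' = 2e^(22x) ⇒ μ y = (2/22)e^(22x) + C.
Divide by μ: y = (1/11)e^(11x) + Ce^(-11x).


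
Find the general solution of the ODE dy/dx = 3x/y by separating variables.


Separate variables: y dy = 3x dx.
Integrate both sides: y²/2 = (3/2)x^2 + C₀.
Multiply by 2: y² = 3x^2 + C.


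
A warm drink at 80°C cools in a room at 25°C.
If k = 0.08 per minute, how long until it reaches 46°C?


From T(t) = T_a + (T₀ - T_a)e^(-kt), set T(t) = 46:
(46 - 25) / (80 - 25) = e^(-0.08t), so t = -ln(0.382)/0.08 ≈ 12.0 minutes.


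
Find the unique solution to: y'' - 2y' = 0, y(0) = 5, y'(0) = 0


Characteristic roots of r² - 2r = 0 are 2, 0.
General solution y = c₁ e^(2x) + c₂.
Apply y(0) = 5: c₁ + c₂ = 5. Apply y'(0) = 0: 2 c₁ + 0 c₂ = 0.
Solve: c₁ = 0, c₂ = 5.
Particular solution: y = 0e^(2x) + 5.


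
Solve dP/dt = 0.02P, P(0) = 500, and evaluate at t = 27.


The ODE dP/dt = 0.02P has solution P(t) = P(0)e^(0.02t).
Substitute P(0) = 500 and t = 27: P(27) = 500 e^(0.54) ≈ 858.


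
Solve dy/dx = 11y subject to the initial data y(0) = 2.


General solution of y' = 11y is y = Ce^(11x).
Apply y(0) = 2: C = 2.
Particular solution: y = 2e^(11x).


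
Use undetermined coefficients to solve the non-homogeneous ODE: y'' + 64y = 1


Homogeneous part: r² + 64 = 0 ⇒ r = ±8i, so y_h = C₁cos(8x) + C₂sin(8x).
Try constant y_p = A; plug in: 64A = 1 ⇒ A = 1/64.
General solution: y = C₁cos(8x) + C₂sin(8x) + 1/64.


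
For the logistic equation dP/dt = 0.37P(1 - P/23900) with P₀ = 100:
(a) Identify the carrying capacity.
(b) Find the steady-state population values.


Logistic ODE dP/dt = 0.37P(1 - P/23900) has equilibria where dP/dt = 0, i.e. P = 0 or P = 23900.
The coefficient (1 - P/K) = 0 when P = K, identifying K = 23900 as the carrying capacity.
(a) K = 23900; (b) equilibria P = 0 and P = 23900.


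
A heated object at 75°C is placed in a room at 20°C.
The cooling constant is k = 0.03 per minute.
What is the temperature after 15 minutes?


Newton's law: dT/dt = -k(T - T_a) has solution T(t) = T_a + (T₀ - T_a)e^(-kt).
Plug in T_a = 20, T₀ = 75, k = 0.03, t = 15: T(15) = 20 + (55)e^(-0.45) ≈ 55.1°C.


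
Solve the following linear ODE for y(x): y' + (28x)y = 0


P(x) = 28x ⇒ μ = e^(14x²).
Q(x) = 0 so μ y is constant: y = Ce^(-14x²).


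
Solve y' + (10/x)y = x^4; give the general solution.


P(x) = 10/x ⇒ μ = x^10.
(x^10 y)' = x^14 ⇒ x^10 y = x^15/(15) + C.
Solve for y: y = (1/15)x^5 + C/x^10.


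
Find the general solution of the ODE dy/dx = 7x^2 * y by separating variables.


Separate variables: dy/y = 7x^2 dx.
Integrate: ln|y| = (7/3)x^3 + C₀.
Exponentiate: y = Ce^((7/3)x^3).


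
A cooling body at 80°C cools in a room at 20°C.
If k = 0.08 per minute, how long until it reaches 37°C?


From T(t) = T_a + (T₀ - T_a)e^(-kt), set T(t) = 37:
(37 - 20) / (80 - 20) = e^(-0.08t), so t = -ln(0.283)/0.08 ≈ 15.8 minutes.


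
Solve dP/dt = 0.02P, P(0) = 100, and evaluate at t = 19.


The ODE dP/dt = 0.02P has solution P(t) = P(0)e^(0.02t).
Substitute P(0) = 100 and t = 19: P(19) = 100 e^(0.38) ≈ 146.


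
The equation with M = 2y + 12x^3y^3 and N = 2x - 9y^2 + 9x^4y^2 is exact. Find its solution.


Check exactness: ∂M/∂y = 2 + 36x^3y^2 and ∂N/∂x = 2 + 36x^3y^2; equal, so the equation is exact.
Integrate M with respect to x (treating y as constant): ∫M dx = 2xy + 3x^4y^3 + h(y).
Differentiate w.r.t. y and set equal to N: the x-dependent terms already match, leaving h'(y) = -9y^2. Integrate: h(y) = -3y^3.
So F(x,y) = 2xy - 3y^3 + 3x^4y^3.
General solution: 2xy - 3y^3 + 3x^4y^3 = C.


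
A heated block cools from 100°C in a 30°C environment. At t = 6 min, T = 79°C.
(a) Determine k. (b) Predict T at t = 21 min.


Newton's law: T(t) = T_a + (T₀ - T_a)e^(-kt).
(a) Use T(6) = 79: (79 - 30)/(100 - 30) = e^(-k·6), so k = -ln(0.700)/6 ≈ 0.0594.
(b) Apply k to t = 21: T(21) = 30 + (70)e^(-1.248) ≈ 50.1°C.


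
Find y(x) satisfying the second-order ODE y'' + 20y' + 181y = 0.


Characteristic equation: r² + 20r + 181 = 0.
Discriminant is negative; roots r = -10 ± 9i (complex conjugate pair).
General solution uses e^(α x)(C₁ cos(β x) + C₂ sin(β x)): y = e^(-10x)(C₁cos(9x) + C₂sin(9x)).


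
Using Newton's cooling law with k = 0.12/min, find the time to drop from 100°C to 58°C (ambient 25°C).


From T(t) = T_a + (T₀ - T_a)e^(-kt), set T(t) = 58:
(58 - 25) / (100 - 25) = e^(-0.12t), so t = -ln(0.440)/0.12 ≈ 6.8 minutes.


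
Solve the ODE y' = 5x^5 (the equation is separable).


Integrate both sides with respect to x: y = ∫ 5x^5 dx = (5/6)x^6 + C.


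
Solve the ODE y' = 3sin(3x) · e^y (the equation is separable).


Separate: e^(-y) dy = 3sin(3x) dx.
Integrate: -e^(-y) = -cos(3x) + C₀.
Rearrange: e^(-y) = cos(3x) + C.


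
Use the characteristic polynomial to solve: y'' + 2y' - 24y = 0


Characteristic equation: r² + 2r - 24 = 0.
Factor: (r - 4)(r + 6) = 0 ⇒ r = 4, -6 (distinct real).
General solution: y = C₁e^(4x) + C₂e^(-6x).


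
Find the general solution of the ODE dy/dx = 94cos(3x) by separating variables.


g(y) = 1, so integrate directly: y = ∫ 94cos(3x) dx = (94/3)sin(3x) + C.


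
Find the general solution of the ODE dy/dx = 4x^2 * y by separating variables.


Separate variables: dy/y = 4x^2 dx.
Integrate: ln|y| = (4/3)x^3 + C₀.
Exponentiate: y = Ce^((4/3)x^3).


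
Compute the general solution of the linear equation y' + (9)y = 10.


P(x) = 9, Q(x) = 10; integrating factor μ = e^(9x).
(μ y)' = 10e^(9x) ⇒ μ y = (10/9)e^(9x) + C.
Divide by μ: y = 10/9 + Ce^(-9x).


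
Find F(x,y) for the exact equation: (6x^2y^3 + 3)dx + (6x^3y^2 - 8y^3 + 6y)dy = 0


Check exactness: ∂M/∂y = 18x^2y^2 and ∂N/∂x = 18x^2y^2; equal, so the equation is exact.
Integrate M with respect to x (treating y as constant): ∫M dx = 2x^3y^3 + 3x + h(y).
Differentiate w.r.t. y and set equal to N: the x-dependent terms already match, leaving h'(y) = -8y^3 + 6y. Integrate: h(y) = -2y^4 + 3y^2.
So F(x,y) = 2x^3y^3 - 2y^4 + 3y^2 + 3x.
General solution: 2x^3y^3 - 2y^4 + 3y^2 + 3x = C.


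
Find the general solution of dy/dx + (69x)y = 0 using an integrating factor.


P(x) = 69x ⇒ μ = e^((69/2)x²).
Q(x) = 0 so μ y is constant: y = Ce^(-(69/2)x²).


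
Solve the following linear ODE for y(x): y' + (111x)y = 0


P(x) = 111x ⇒ μ = e^((111/2)x²).
Q(x) = 0 so μ y is constant: y = Ce^(-(111/2)x²).


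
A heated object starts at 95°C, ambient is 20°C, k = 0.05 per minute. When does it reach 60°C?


From T(t) = T_a + (T₀ - T_a)e^(-kt), set T(t) = 60:
(60 - 20) / (95 - 20) = e^(-0.05t), so t = -ln(0.533)/0.05 ≈ 12.6 minutes.


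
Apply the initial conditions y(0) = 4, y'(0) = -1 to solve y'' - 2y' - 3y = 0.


Characteristic roots of r² - 2r - 3 = 0 are 3, -1.
General solution y = c₁ e^(3x) + c₂ e^(-x).
Apply y(0) = 4: c₁ + c₂ = 4. Apply y'(0) = -1: 3 c₁ - 1 c₂ = -1.
Solve: c₁ = 3/4, c₂ = 13/4.
Particular solution: y = (3/4)e^(3x) + (13/4)e^(-x).


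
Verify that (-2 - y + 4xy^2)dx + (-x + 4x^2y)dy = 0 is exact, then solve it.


Check exactness: ∂M/∂y = -1 + 8xy and ∂N/∂x = -1 + 8xy; equal, so the equation is exact.
Integrate M with respect to x (treating y as constant): ∫M dx = -2x - xy + 2x^2y^2 + h(y).
Differentiate w.r.t. y and set equal to N: all terms match, so h'(y) = 0 and h is a constant absorbed into C.
General solution: -2x - xy + 2x^2y^2 = C.


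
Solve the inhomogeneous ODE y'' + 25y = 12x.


Homogeneous: r² + 25 = 0 ⇒ r = ±5i, y_h = C₁cos(5x) + C₂sin(5x).
Polynomial forcing; try y_p = Ax + B. Then y_p'' + 25 y_p = 25(Ax + B) = 12x, so B = 0 and A = 12/25.
General solution: y = C₁cos(5x) + C₂sin(5x) + (12/25)x.


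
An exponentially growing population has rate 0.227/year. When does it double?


Exponential growth: P(t) = P₀ e^(0.227t). Set P(t)/P₀ = 2: e^(0.227t) = 2.
Solve: t = ln(2)/0.227 ≈ 3.05 years.


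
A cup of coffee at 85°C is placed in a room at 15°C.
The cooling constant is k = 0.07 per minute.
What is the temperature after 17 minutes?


Newton's law: dT/dt = -k(T - T_a) has solution T(t) = T_a + (T₀ - T_a)e^(-kt).
Plug in T_a = 15, T₀ = 85, k = 0.07, t = 17: T(17) = 15 + (70)e^(-1.19) ≈ 36.3°C.


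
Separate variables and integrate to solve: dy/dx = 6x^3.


Integrate both sides with respect to x: y = ∫ 6x^3 dx = (3/2)x^4 + C.


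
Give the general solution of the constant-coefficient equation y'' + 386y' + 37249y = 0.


Characteristic equation: r² + 386r + 37249 = 0, i.e. (r + 193)² = 0.
Repeated root r = -193; include an x factor for the second linearly independent solution.
General solution: y = (C₁ + C₂x)e^(-193x).


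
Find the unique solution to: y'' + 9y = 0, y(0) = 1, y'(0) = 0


Characteristic roots of r² + 9 = 0 are ±3i, so y = C₁cos(3x) + C₂sin(3x).
Apply y(0) = 1: C₁ = 1. Differentiate and apply y'(0) = 0: 3·C₂ = 0, so C₂ = 0.
Particular solution: y = cos(3x).


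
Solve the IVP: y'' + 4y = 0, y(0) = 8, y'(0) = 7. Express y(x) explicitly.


Characteristic roots of r² + 4 = 0 are ±2i, so y = C₁cos(2x) + C₂sin(2x).
Apply y(0) = 8: C₁ = 8. Differentiate and apply y'(0) = 7: 2·C₂ = 7, so C₂ = 7/2.
Particular solution: y = 8cos(2x) + (7/2)sin(2x).


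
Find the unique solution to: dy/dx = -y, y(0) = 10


General solution of y' = -y is y = Ce^(-x).
Apply y(0) = 10: C = 10.
Particular solution: y = 10e^(-x).


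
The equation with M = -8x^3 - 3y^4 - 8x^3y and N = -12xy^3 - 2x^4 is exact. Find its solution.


Check exactness: ∂M/∂y = -12y^3 - 8x^3 and ∂N/∂x = -12y^3 - 8x^3; equal, so the equation is exact.
Integrate M with respect to x (treating y as constant): ∫M dx = -2x^4 - 3xy^4 - 2x^4y + h(y).
Differentiate w.r.t. y and set equal to N: all terms match, so h'(y) = 0 and h is a constant absorbed into C.
General solution: -2x^4 - 3xy^4 - 2x^4y = C.


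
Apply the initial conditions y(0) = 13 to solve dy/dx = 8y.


General solution of y' = 8y is y = Ce^(8x).
Apply y(0) = 13: C = 13.
Particular solution: y = 13e^(8x).


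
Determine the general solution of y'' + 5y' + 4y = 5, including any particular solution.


Characteristic roots of r² + 5r + 4 = 0 are -1, -4.
y_h = C₁e^(-x) + C₂e^(-4x).
Constant forcing; try y_p = A. Then 4A = 5 ⇒ A = 5/4.
General solution: y = C₁e^(-x) + C₂e^(-4x) + 5/4.


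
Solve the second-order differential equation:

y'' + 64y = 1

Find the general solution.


Homogeneous part: r² + 64 = 0 ⇒ r = ±8i, so y_h = C₁cos(8x) + C₂sin(8x).
Try constant y_p = A; plug in: 64A = 1 ⇒ A = 1/64.
General solution: y = C₁cos(8x) + C₂sin(8x) + 1/64.


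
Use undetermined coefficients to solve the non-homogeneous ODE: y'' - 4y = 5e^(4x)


Characteristic roots of r² - 4 = 0 are -2, 2.
y_h = C₁e^(-2x) + C₂e^(2x).
Forcing exponent 4 is not a characteristic root; try y_p = Ae^(4x).
Substitute: A·(16 + (0)·4 + (-4)) = A·12 = 5, so A = 5/12.
General solution: y = C₁e^(-2x) + C₂e^(2x) + (5/12)e^(4x).


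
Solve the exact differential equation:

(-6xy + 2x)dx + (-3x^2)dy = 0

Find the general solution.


Check exactness: ∂M/∂y = -6x and ∂N/∂x = -6x; equal, so the equation is exact.
Integrate M with respect to x (treating y as constant): ∫M dx = -3x^2y + x^2 + h(y).
Differentiate w.r.t. y and set equal to N: all terms match, so h'(y) = 0 and h is a constant absorbed into C.
General solution: -3x^2y + x^2 = C.


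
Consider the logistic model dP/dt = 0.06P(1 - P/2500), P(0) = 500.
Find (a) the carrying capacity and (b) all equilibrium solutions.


Logistic ODE dP/dt = 0.06P(1 - P/2500) has equilibria where dP/dt = 0, i.e. P = 0 or P = 2500.
The coefficient (1 - P/K) = 0 when P = K, identifying K = 2500 as the carrying capacity.
(a) K = 2500; (b) equilibria P = 0 and P = 2500.


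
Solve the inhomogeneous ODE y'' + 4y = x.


Homogeneous: r² + 4 = 0 ⇒ r = ±2i, y_h = C₁cos(2x) + C₂sin(2x).
Polynomial forcing; try y_p = Ax + B. Then y_p'' + 4 y_p = 4(Ax + B) = x, so B = 0 and A = 1/4.
General solution: y = C₁cos(2x) + C₂sin(2x) + (1/4)x.


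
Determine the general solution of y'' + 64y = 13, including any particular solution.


Homogeneous part: r² + 64 = 0 ⇒ r = ±8i, so y_h = C₁cos(8x) + C₂sin(8x).
Try constant y_p = A; plug in: 64A = 13 ⇒ A = 13/64.
General solution: y = C₁cos(8x) + C₂sin(8x) + 13/64.


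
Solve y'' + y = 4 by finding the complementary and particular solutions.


Homogeneous part: r² + 1 = 0 ⇒ r = ±1i, so y_h = C₁cos(x) + C₂sin(x).
Try constant y_p = A; plug in: 1A = 4 ⇒ A = 4.
General solution: y = C₁cos(x) + C₂sin(x) + 4.


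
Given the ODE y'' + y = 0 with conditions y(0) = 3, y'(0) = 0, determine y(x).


Characteristic roots of r² + 1 = 0 are ±1i, so y = C₁cos(x) + C₂sin(x).
Apply y(0) = 3: C₁ = 3. Differentiate and apply y'(0) = 0: 1·C₂ = 0, so C₂ = 0.
Particular solution: y = 3cos(x).


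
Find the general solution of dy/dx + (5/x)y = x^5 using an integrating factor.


P(x) = 5/x ⇒ μ = x^5.
(x^5 y)' = x^10 ⇒ x^5 y = x^11/(11) + C.
Solve for y: y = (1/11)x^6 + C/x^5.


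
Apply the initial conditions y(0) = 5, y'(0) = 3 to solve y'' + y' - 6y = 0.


Characteristic roots of r² + r - 6 = 0 are 2, -3.
General solution y = c₁ e^(2x) + c₂ e^(-3x).
Apply y(0) = 5: c₁ + c₂ = 5. Apply y'(0) = 3: 2 c₁ - 3 c₂ = 3.
Solve: c₁ = 18/5, c₂ = 7/5.
Particular solution: y = (18/5)e^(2x) + (7/5)e^(-3x).


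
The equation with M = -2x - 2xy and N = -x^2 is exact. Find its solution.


Check exactness: ∂M/∂y = -2x and ∂N/∂x = -2x; equal, so the equation is exact.
Integrate M with respect to x (treating y as constant): ∫M dx = -x^2 - x^2y + h(y).
Differentiate w.r.t. y and set equal to N: all terms match, so h'(y) = 0 and h is a constant absorbed into C.
General solution: -x^2 - x^2y = C.


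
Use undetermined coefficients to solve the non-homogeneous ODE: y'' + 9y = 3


Homogeneous part: r² + 9 = 0 ⇒ r = ±3i, so y_h = C₁cos(3x) + C₂sin(3x).
Try constant y_p = A; plug in: 9A = 3 ⇒ A = 1/3.
General solution: y = C₁cos(3x) + C₂sin(3x) + 1/3.


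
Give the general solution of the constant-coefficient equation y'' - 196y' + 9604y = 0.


Characteristic equation: r² - 196r + 9604 = 0, i.e. (r - 98)² = 0.
Repeated root r = 98; include an x factor for the second linearly independent solution.
General solution: y = (C₁ + C₂x)e^(98x).


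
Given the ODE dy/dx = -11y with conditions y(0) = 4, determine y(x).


General solution of y' = -11y is y = Ce^(-11x).
Apply y(0) = 4: C = 4.
Particular solution: y = 4e^(-11x).


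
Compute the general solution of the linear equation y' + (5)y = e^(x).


P(x) = 5 ⇒ μ = e^(5x).
(μ y)' = e^(6x) ⇒ μ y = e^(6x)/6 + C.
Divide by μ: y = (1/6)e^(x) + Ce^(-5x).


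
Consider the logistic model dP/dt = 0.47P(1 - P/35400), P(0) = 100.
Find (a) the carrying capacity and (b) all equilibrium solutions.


Logistic ODE dP/dt = 0.47P(1 - P/35400) has equilibria where dP/dt = 0, i.e. P = 0 or P = 35400.
The coefficient (1 - P/K) = 0 when P = K, identifying K = 35400 as the carrying capacity.
(a) K = 35400; (b) equilibria P = 0 and P = 35400.


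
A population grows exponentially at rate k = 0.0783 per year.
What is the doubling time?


Exponential growth: P(t) = P₀ e^(0.0783t). Set P(t)/P₀ = 2: e^(0.0783t) = 2.
Solve: t = ln(2)/0.0783 ≈ 8.85 years.


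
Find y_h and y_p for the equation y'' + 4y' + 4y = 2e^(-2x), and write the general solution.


Characteristic polynomial (r + 2)² = 0; repeated root r = -2.
y_h = (C₁ + C₂x)e^(-2x). Forcing matches the repeated root (resonance), so try y_p = Ax² e^(-2x).
Substitute and solve for A: 2A = 2, so A = 1.
General solution: y = (C₁ + C₂x + x²)e^(-2x).


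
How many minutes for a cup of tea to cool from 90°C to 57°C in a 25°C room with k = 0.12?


From T(t) = T_a + (T₀ - T_a)e^(-kt), set T(t) = 57:
(57 - 25) / (90 - 25) = e^(-0.12t), so t = -ln(0.492)/0.12 ≈ 5.9 minutes.


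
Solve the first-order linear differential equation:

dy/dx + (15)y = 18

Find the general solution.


P(x) = 15, Q(x) = 18; integrating factor μ = e^(15x).
(μ y)' = 18e^(15x) ⇒ μ y = (6/5)e^(15x) + C.
Divide by μ: y = 6/5 + Ce^(-15x).


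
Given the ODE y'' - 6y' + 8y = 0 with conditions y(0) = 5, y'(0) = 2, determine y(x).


Characteristic roots of r² - 6r + 8 = 0 are 2, 4.
General solution y = c₁ e^(2x) + c₂ e^(4x).
Apply y(0) = 5: c₁ + c₂ = 5. Apply y'(0) = 2: 2 c₁ + 4 c₂ = 2.
Solve: c₁ = 9, c₂ = -4.
Particular solution: y = 9e^(2x) - 4e^(4x).


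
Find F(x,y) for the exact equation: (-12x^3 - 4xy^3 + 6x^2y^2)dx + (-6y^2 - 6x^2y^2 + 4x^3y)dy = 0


Check exactness: ∂M/∂y = -12xy^2 + 12x^2y and ∂N/∂x = -12xy^2 + 12x^2y; equal, so the equation is exact.
Integrate M with respect to x (treating y as constant): ∫M dx = -3x^4 - 2x^2y^3 + 2x^3y^2 + h(y).
Differentiate w.r.t. y and set equal to N: the x-dependent terms already match, leaving h'(y) = -6y^2. Integrate: h(y) = -2y^3.
So F(x,y) = -2y^3 - 3x^4 - 2x^2y^3 + 2x^3y^2.
General solution: -2y^3 - 3x^4 - 2x^2y^3 + 2x^3y^2 = C.


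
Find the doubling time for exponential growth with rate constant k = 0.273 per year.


Exponential growth: P(t) = P₀ e^(0.273t). Set P(t)/P₀ = 2: e^(0.273t) = 2.
Solve: t = ln(2)/0.273 ≈ 2.54 years.


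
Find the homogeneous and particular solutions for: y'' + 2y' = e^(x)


Characteristic roots of r² + 2r = 0 are -2, 0.
y_h = C₁e^(-2x) + C₂.
Forcing exponent 1 is not a characteristic root; try y_p = Ae^(x).
Substitute: A·(1 + (2)·1 + (0)) = A·3 = 1, so A = 1/3.
General solution: y = C₁e^(-2x) + C₂ + (1/3)e^(x).


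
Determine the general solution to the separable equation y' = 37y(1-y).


Separate: dy/[y(1-y)] = 37 dx.
Partial fractions: 1/[y(1-y)] = 1/y + 1/(1-y).
Integrate: ln|y/(1-y)| = 37x + C₀.
Solve for y: y = 1/(1 + Ce^(-37x)).


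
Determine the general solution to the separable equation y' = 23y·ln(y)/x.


Separate: dy/[y ln(y)] = 23 dx/x.
Substitute u = ln(y): du/u = 23 dx/x.
Integrate: ln|ln(y)| = 23ln|x| + C₀, hence ln(y) = C·x^23.


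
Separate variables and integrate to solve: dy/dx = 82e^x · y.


Separate variables: dy/y = 82e^x dx.
Integrate: ln|y| = 82e^x + C₀.
Exponentiate: y = Ce^(82e^x).


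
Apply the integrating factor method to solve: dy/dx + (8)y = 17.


P(x) = 8, Q(x) = 17; integrating factor μ = e^(8x).
(μ y)' = 17e^(8x) ⇒ μ y = (17/8)e^(8x) + C.
Divide by μ: y = 17/8 + Ce^(-8x).


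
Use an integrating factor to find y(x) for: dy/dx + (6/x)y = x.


P(x) = 6/x ⇒ μ = x^6.
(x^6 y)' = x^7 ⇒ x^6 y = x^8/(8) + C.
Solve for y: y = (1/8)x^2 + C/x^6.


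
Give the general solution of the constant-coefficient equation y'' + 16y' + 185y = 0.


Characteristic equation: r² + 16r + 185 = 0.
Discriminant is negative; roots r = -8 ± 11i (complex conjugate pair).
General solution uses e^(α x)(C₁ cos(β x) + C₂ sin(β x)): y = e^(-8x)(C₁cos(11x) + C₂sin(11x)).


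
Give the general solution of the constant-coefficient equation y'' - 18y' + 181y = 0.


Characteristic equation: r² - 18r + 181 = 0.
Discriminant is negative; roots r = 9 ± 10i (complex conjugate pair).
General solution uses e^(α x)(C₁ cos(β x) + C₂ sin(β x)): y = e^(9x)(C₁cos(10x) + C₂sin(10x)).


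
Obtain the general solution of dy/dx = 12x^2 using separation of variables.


Integrate both sides with respect to x: y = ∫ 12x^2 dx = 4x^3 + C.


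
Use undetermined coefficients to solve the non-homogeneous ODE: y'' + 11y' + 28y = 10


Characteristic roots of r² + 11r + 28 = 0 are -7, -4.
y_h = C₁e^(-7x) + C₂e^(-4x).
Constant forcing; try y_p = A. Then 28A = 10 ⇒ A = 5/14.
General solution: y = C₁e^(-7x) + C₂e^(-4x) + 5/14.


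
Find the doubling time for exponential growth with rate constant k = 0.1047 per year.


Exponential growth: P(t) = P₀ e^(0.1047t). Set P(t)/P₀ = 2: e^(0.1047t) = 2.
Solve: t = ln(2)/0.1047 ≈ 6.62 years.


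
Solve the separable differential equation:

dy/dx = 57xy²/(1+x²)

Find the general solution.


Separate: dy/y² = 57x/(1+x²) dx.
Integrate LHS: ∫ dy/y² = -1/y.
Integrate RHS via u = 1+x²: (57/2)ln(1+x²) + C.
Result: -1/y = (57/2)ln(1+x²) + C.


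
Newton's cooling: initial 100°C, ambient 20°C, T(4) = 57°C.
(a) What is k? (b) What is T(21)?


Newton's law: T(t) = T_a + (T₀ - T_a)e^(-kt).
(a) Use T(4) = 57: (57 - 20)/(100 - 20) = e^(-k·4), so k = -ln(0.463)/4 ≈ 0.1928.
(b) Apply k to t = 21: T(21) = 20 + (80)e^(-4.048) ≈ 21.4°C.


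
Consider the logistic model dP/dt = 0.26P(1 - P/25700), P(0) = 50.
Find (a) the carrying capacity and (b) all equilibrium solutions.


Logistic ODE dP/dt = 0.26P(1 - P/25700) has equilibria where dP/dt = 0, i.e. P = 0 or P = 25700.
The coefficient (1 - P/K) = 0 when P = K, identifying K = 25700 as the carrying capacity.
(a) K = 25700; (b) equilibria P = 0 and P = 25700.


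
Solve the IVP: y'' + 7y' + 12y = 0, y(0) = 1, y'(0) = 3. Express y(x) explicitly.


Characteristic roots of r² + 7r + 12 = 0 are -3, -4.
General solution y = c₁ e^(-3x) + c₂ e^(-4x).
Apply y(0) = 1: c₁ + c₂ = 1. Apply y'(0) = 3: -3 c₁ - 4 c₂ = 3.
Solve: c₁ = 7, c₂ = -6.
Particular solution: y = 7e^(-3x) - 6e^(-4x).


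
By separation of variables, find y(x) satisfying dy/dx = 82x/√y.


Separate: √y dy = 82x dx.
Integrate: (2/3)y^(3/2) = 41x² + C.


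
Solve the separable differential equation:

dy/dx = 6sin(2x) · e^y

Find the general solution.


Separate: e^(-y) dy = 6sin(2x) dx.
Integrate: -e^(-y) = -3cos(2x) + C₀.
Rearrange: e^(-y) = 3cos(2x) + C.


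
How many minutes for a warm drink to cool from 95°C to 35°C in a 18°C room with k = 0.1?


From T(t) = T_a + (T₀ - T_a)e^(-kt), set T(t) = 35:
(35 - 18) / (95 - 18) = e^(-0.1t), so t = -ln(0.221)/0.1 ≈ 15.1 minutes.


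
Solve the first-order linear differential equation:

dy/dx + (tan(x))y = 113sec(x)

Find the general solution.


P(x) = tan(x) ⇒ μ = e^(∫tan(x)dx) = sec(x).
(sec(x) y)' = 113sec²(x) ⇒ sec(x) y = 113tan(x) + C.
Multiply by cos(x): y = 113sin(x) + C·cos(x).


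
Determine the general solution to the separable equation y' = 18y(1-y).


Separate: dy/[y(1-y)] = 18 dx.
Partial fractions: 1/[y(1-y)] = 1/y + 1/(1-y).
Integrate: ln|y/(1-y)| = 18x + C₀.
Solve for y: y = 1/(1 + Ce^(-18x)).


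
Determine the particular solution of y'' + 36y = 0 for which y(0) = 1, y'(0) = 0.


Characteristic roots of r² + 36 = 0 are ±6i, so y = C₁cos(6x) + C₂sin(6x).
Apply y(0) = 1: C₁ = 1. Differentiate and apply y'(0) = 0: 6·C₂ = 0, so C₂ = 0.
Particular solution: y = cos(6x).


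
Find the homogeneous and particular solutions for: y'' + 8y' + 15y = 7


Characteristic roots of r² + 8r + 15 = 0 are -3, -5.
y_h = C₁e^(-3x) + C₂e^(-5x).
Constant forcing; try y_p = A. Then 15A = 7 ⇒ A = 7/15.
General solution: y = C₁e^(-3x) + C₂e^(-5x) + 7/15.


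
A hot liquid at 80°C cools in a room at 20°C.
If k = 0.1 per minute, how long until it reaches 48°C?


From T(t) = T_a + (T₀ - T_a)e^(-kt), set T(t) = 48:
(48 - 20) / (80 - 20) = e^(-0.1t), so t = -ln(0.467)/0.1 ≈ 7.6 minutes.


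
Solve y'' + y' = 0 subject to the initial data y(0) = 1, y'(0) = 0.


Characteristic roots of r² + r = 0 are -1, 0.
General solution y = c₁ e^(-x) + c₂.
Apply y(0) = 1: c₁ + c₂ = 1. Apply y'(0) = 0: -1 c₁ + 0 c₂ = 0.
Solve: c₁ = 0, c₂ = 1.
Particular solution: y = 0e^(-x) + 1.


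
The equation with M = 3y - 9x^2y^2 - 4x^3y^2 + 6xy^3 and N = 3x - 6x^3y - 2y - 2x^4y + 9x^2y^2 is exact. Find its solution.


Check exactness: ∂M/∂y = 3 - 18x^2y - 8x^3y + 18xy^2 and ∂N/∂x = 3 - 18x^2y - 8x^3y + 18xy^2; equal, so the equation is exact.
Integrate M with respect to x (treating y as constant): ∫M dx = 3xy - 3x^3y^2 - x^4y^2 + 3x^2y^3 + h(y).
Differentiate w.r.t. y and set equal to N: the x-dependent terms already match, leaving h'(y) = -2y. Integrate: h(y) = -y^2.
So F(x,y) = 3xy - 3x^3y^2 - y^2 - x^4y^2 + 3x^2y^3.
General solution: 3xy - 3x^3y^2 - y^2 - x^4y^2 + 3x^2y^3 = C.


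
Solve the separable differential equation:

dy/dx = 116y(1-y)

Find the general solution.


Separate: dy/[y(1-y)] = 116 dx.
Partial fractions: 1/[y(1-y)] = 1/y + 1/(1-y).
Integrate: ln|y/(1-y)| = 116x + C₀.
Solve for y: y = 1/(1 + Ce^(-116x)).


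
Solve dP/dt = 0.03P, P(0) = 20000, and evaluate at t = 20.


The ODE dP/dt = 0.03P has solution P(t) = P(0)e^(0.03t).
Substitute P(0) = 20000 and t = 20: P(20) = 20000 e^(0.60) ≈ 36442.


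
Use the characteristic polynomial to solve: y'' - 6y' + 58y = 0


Characteristic equation: r² - 6r + 58 = 0.
Discriminant is negative; roots r = 3 ± 7i (complex conjugate pair).
General solution uses e^(α x)(C₁ cos(β x) + C₂ sin(β x)): y = e^(3x)(C₁cos(7x) + C₂sin(7x)).


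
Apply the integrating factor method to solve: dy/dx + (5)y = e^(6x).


P(x) = 5 ⇒ μ = e^(5x).
(μ y)' = e^(11x) ⇒ μ y = e^(11x)/11 + C.
Divide by μ: y = (1/11)e^(6x) + Ce^(-5x).


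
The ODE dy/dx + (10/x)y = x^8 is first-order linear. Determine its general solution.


P(x) = 10/x ⇒ μ = x^10.
(x^10 y)' = x^10·x^8 = x^18.
Integrate: x^10 y = x^19/(19) + C.
Solve for y: y = (1/19)x^9 + C/x^10.


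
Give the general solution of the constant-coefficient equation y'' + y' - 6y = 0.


Characteristic equation: r² + r - 6 = 0.
Factor: (r - 2)(r + 3) = 0 ⇒ r = 2, -3 (distinct real).
General solution: y = C₁e^(2x) + C₂e^(-3x).


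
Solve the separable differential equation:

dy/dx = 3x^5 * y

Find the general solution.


Separate variables: dy/y = 3x^5 dx.
Integrate: ln|y| = (1/2)x^6 + C₀.
Exponentiate: y = Ce^((1/2)x^6).


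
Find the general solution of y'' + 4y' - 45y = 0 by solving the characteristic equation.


Characteristic equation: r² + 4r - 45 = 0.
Factor: (r + 9)(r - 5) = 0 ⇒ r = -9, 5 (distinct real).
General solution: y = C₁e^(-9x) + C₂e^(5x).
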